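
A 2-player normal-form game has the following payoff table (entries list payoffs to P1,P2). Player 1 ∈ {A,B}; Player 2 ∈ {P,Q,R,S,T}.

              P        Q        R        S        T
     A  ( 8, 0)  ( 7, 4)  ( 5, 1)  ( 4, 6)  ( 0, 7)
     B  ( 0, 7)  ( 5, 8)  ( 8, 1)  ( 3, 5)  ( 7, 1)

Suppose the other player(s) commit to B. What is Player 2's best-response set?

argmax u_2 = {Q}

u_2(P vs B) = 7
u_2(Q vs B) = 8
u_2(R vs B) = 1
u_2(S vs B) = 5
u_2(T vs B) = 1
max payoff 8 at {Q}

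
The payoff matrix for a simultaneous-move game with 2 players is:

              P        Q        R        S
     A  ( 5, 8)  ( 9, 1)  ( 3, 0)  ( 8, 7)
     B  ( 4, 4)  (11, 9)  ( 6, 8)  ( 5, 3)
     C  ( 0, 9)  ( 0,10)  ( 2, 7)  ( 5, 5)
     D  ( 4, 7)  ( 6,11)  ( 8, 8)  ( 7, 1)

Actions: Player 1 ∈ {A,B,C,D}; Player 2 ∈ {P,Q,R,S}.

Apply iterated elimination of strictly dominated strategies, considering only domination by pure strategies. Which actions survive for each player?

P1 drop C (A beats it: P:5>0 Q:9>0 R:3>2 S:8>5)
P2 drop R (Q beats it: A:1>0 B:9>8 D:11>8)
P1 drop D (A beats it: P:5>4 Q:9>6 S:8>7)
P2 drop S (P beats it: A:8>7 B:4>3)
P1→{A,B} P2→{P,Q}

Remaining: P1:{A,B} P2:{P,Q}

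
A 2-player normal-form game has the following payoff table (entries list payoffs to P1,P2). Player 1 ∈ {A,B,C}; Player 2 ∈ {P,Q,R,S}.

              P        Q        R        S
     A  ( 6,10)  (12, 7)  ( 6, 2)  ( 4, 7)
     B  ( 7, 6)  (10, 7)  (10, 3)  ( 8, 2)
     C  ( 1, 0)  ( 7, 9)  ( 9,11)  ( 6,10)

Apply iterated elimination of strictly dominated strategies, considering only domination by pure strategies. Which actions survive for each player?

P1 drop C (B beats it: P:7>1 Q:10>7 R:10>9 S:8>6)
P2 drop R (P beats it: A:10>2 B:6>3)
P2 drop S (P beats it: A:10>7 B:6>2)
P1→{A,B} P2→{P,Q}

Survivors P1:{A,B} P2:{P,Q}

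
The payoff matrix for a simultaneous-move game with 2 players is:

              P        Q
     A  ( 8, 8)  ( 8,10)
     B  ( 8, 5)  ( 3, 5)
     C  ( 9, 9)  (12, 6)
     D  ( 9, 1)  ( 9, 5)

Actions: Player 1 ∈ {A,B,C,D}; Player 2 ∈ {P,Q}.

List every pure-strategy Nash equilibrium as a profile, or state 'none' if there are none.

PSNE = {(C,P)}

(A,P): not NE [P1→D gives 9>8; P2→Q gives 10>8]
(A,Q): not NE [P1→C gives 12>8]
(B,P): not NE [P1→D gives 9>8]
(B,Q): not NE [P1→C gives 12>3]
(C,P): NE
(C,Q): not NE [P2→P gives 9>6]
(D,P): not NE [P2→Q gives 5>1]
(D,Q): not NE [P1→C gives 12>9]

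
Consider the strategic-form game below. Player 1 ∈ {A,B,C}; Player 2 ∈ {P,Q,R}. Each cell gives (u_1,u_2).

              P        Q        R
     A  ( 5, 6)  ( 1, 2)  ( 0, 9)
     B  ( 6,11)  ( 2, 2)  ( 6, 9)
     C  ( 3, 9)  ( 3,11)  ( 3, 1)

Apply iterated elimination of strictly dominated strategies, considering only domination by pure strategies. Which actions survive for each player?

P1 drop A (B beats it: P:6>5 Q:2>1 R:6>0)
P2 drop R (P beats it: B:11>9 C:9>1)
P1→{B,C} P2→{P,Q}

Remaining: P1:{B,C} P2:{P,Q}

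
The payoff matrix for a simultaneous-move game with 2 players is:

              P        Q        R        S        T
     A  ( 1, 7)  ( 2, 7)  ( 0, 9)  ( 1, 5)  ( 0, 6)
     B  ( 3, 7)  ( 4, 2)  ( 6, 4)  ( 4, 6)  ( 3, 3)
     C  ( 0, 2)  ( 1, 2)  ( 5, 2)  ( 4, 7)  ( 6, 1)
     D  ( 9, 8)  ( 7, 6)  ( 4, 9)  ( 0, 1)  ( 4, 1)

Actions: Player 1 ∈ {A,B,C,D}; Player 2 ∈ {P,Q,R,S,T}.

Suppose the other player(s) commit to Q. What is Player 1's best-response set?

u_1(A vs Q) = 2
u_1(B vs Q) = 4
u_1(C vs Q) = 1
u_1(D vs Q) = 7
max payoff 7 at {D}

argmax u_1 = {D}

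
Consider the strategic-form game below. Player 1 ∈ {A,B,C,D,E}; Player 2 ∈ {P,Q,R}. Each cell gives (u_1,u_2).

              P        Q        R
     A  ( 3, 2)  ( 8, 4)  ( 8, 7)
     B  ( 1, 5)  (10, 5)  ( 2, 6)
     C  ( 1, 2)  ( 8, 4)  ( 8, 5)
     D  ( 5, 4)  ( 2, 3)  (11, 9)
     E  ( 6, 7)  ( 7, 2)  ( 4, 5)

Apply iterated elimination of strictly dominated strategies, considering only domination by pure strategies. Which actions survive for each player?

Remaining: P1:{D,E} P2:{P,R}

P2 drop Q (R beats it: A:7>4 B:6>5 C:5>4 D:9>3 E:5>2)
P1 drop A (D beats it: P:5>3 R:11>8)
P1 drop B (D beats it: P:5>1 R:11>2)
P1 drop C (D beats it: P:5>1 R:11>8)
P1→{D,E} P2→{P,R}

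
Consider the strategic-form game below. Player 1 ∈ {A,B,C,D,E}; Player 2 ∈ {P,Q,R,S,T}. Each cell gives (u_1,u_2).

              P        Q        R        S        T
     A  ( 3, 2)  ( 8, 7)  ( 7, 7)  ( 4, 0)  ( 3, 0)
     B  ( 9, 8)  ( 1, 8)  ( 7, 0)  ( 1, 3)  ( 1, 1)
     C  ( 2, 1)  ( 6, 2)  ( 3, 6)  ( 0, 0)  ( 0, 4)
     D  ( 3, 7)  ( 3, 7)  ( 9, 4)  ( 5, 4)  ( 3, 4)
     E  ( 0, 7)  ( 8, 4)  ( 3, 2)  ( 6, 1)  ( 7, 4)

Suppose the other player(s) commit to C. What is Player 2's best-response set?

P2 best: {R}

u_2(P vs C) = 1
u_2(Q vs C) = 2
u_2(R vs C) = 6
u_2(S vs C) = 0
u_2(T vs C) = 4
max payoff 6 at {R}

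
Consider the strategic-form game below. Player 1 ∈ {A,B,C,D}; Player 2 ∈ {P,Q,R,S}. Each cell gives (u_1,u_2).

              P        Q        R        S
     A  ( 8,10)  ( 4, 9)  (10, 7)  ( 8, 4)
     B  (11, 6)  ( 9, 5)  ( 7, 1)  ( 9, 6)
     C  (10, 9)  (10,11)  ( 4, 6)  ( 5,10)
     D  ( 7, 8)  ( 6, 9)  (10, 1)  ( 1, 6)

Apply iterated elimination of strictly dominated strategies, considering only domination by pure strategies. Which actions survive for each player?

P2 drop R (P beats it: A:10>7 B:6>1 C:9>6 D:8>1)
P1 drop A (B beats it: P:11>8 Q:9>4 S:9>8)
P1 drop D (B beats it: P:11>7 Q:9>6 S:9>1)
P1→{B,C} P2→{P,Q,S}

Survivors P1:{B,C} P2:{P,Q,S}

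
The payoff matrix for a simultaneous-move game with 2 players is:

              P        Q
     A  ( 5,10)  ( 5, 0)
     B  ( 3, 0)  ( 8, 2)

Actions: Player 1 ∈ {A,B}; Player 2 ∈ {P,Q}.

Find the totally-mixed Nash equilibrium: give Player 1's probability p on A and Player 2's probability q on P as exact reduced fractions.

(p,q) = (1/6, 3/5)

P1 indiff ⇒ q·5+(1-q)·5 = q·3+(1-q)·8 ⇒ q(2) = (1-q)(3) ⇒ q = 3/5
P2 indiff ⇒ p·10+(1-p)·0 = p·0+(1-p)·2 ⇒ p(10) = (1-p)(2) ⇒ p = 1/6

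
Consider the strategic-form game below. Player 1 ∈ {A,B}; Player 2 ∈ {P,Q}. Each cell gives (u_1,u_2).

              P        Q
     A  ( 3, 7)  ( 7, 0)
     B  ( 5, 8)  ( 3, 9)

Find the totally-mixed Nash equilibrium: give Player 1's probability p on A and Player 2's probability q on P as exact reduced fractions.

P1 indiff ⇒ q·3+(1-q)·7 = q·5+(1-q)·3 ⇒ q(-2) = (1-q)(-4) ⇒ q = 2/3
P2 indiff ⇒ p·7+(1-p)·8 = p·0+(1-p)·9 ⇒ p(7) = (1-p)(1) ⇒ p = 1/8

p=1/8, q=2/3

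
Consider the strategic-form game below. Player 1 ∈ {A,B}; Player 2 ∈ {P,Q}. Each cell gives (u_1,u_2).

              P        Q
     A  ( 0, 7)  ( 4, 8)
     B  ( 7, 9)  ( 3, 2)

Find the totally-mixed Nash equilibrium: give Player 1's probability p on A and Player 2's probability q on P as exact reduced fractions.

P1 mixes 7/8 on A; P2 mixes 1/8 on P

P1 indiff ⇒ q·0+(1-q)·4 = q·7+(1-q)·3 ⇒ q(-7) = (1-q)(-1) ⇒ q = 1/8
P2 indiff ⇒ p·7+(1-p)·9 = p·8+(1-p)·2 ⇒ p(-1) = (1-p)(-7) ⇒ p = 7/8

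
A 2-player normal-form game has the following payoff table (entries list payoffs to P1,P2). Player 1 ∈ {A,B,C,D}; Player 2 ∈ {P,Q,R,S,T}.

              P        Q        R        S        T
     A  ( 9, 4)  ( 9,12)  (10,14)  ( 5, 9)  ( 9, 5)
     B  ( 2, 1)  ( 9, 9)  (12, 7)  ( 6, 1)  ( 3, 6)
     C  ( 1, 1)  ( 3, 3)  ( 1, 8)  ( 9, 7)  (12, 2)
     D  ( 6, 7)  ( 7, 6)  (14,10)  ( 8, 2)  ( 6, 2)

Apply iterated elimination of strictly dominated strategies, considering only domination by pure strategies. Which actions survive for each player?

P2 drop P (R beats it: A:14>4 B:7>1 C:8>1 D:10>7)
P2 drop S (R beats it: A:14>9 B:7>1 C:8>7 D:10>2)
P2 drop T (Q beats it: A:12>5 B:9>6 C:3>2 D:6>2)
P1 drop C (A beats it: Q:9>3 R:10>1)
P1→{A,B,D} P2→{Q,R}

Survivors P1:{A,B,D} P2:{Q,R}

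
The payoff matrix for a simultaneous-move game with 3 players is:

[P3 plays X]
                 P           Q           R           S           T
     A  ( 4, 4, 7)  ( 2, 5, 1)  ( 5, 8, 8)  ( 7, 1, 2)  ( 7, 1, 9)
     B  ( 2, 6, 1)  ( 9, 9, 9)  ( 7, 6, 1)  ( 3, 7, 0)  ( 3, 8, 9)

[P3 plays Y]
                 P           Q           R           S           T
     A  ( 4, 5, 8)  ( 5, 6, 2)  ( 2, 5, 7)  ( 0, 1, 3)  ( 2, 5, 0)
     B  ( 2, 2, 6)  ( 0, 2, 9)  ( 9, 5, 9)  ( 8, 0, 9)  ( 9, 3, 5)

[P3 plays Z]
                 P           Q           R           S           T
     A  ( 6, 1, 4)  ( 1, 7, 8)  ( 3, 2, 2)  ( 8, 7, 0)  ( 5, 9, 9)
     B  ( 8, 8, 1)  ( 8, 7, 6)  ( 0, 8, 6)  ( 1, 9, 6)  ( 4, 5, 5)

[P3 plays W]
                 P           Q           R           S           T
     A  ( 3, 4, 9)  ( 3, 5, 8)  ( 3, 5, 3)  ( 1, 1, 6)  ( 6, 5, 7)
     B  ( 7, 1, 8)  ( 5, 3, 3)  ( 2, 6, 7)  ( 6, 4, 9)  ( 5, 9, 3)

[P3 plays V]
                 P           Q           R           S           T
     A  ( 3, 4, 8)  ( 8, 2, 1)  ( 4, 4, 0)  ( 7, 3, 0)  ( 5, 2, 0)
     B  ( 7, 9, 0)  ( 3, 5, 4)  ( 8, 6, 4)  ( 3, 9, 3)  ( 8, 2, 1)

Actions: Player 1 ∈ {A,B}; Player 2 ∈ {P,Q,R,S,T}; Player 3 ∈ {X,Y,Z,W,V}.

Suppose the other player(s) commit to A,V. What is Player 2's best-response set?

P2 best: {P,R}

u_2(P vs A,V) = 4
u_2(Q vs A,V) = 2
u_2(R vs A,V) = 4
u_2(S vs A,V) = 3
u_2(T vs A,V) = 2
max payoff 4 at {P,R}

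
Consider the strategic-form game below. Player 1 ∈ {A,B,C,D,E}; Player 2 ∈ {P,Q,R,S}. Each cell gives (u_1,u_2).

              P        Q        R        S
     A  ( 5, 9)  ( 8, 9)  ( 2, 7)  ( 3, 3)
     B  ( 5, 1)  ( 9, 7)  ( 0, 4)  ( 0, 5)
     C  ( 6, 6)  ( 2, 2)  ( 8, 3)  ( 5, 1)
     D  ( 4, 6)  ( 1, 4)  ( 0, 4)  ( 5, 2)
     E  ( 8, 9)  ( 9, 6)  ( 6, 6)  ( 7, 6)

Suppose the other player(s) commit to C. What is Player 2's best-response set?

u_2(P vs C) = 6
u_2(Q vs C) = 2
u_2(R vs C) = 3
u_2(S vs C) = 1
max payoff 6 at {P}

BR_2 = {P}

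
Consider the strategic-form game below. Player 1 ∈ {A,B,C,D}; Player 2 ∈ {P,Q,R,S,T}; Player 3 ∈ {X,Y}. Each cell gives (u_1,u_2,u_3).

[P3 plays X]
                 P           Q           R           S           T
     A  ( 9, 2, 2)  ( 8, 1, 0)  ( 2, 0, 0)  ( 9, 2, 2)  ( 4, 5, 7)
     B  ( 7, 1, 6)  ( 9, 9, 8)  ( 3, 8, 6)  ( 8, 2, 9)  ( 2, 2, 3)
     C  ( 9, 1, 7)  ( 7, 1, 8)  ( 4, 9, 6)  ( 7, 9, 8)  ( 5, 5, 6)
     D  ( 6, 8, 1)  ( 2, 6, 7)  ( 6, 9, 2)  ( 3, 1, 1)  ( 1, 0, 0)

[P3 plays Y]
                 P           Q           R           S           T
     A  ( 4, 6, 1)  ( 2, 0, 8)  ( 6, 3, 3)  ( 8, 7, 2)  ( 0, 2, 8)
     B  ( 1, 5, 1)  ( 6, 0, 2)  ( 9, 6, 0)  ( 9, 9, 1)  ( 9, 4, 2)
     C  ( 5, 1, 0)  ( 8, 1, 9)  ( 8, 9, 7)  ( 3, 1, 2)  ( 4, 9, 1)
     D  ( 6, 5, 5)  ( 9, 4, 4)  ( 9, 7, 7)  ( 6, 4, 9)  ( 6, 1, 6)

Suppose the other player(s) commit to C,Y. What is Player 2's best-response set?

BR_2 = {R,T}

u_2(P vs C,Y) = 1
u_2(Q vs C,Y) = 1
u_2(R vs C,Y) = 9
u_2(S vs C,Y) = 1
u_2(T vs C,Y) = 9
max payoff 9 at {R,T}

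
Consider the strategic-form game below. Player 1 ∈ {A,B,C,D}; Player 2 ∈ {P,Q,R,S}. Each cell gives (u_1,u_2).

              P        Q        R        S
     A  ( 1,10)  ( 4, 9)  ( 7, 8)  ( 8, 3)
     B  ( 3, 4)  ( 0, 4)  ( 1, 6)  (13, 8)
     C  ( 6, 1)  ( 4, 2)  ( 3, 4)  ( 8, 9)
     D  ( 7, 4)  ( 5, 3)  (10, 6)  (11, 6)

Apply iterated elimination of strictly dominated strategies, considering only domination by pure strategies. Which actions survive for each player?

P1 drop A (D beats it: P:7>1 Q:5>4 R:10>7 S:11>8)
P1 drop C (D beats it: P:7>6 Q:5>4 R:10>3 S:11>8)
P2 drop P (R beats it: B:6>4 D:6>4)
P2 drop Q (R beats it: B:6>4 D:6>3)
P1→{B,D} P2→{R,S}

IESDS → P1:{B,D} P2:{R,S}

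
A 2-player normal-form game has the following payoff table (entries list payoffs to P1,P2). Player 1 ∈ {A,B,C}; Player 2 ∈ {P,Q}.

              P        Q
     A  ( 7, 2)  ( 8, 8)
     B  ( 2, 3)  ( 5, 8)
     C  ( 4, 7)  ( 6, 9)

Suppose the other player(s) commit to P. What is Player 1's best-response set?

argmax u_1 = {A}

u_1(A vs P) = 7
u_1(B vs P) = 2
u_1(C vs P) = 4
max payoff 7 at {A}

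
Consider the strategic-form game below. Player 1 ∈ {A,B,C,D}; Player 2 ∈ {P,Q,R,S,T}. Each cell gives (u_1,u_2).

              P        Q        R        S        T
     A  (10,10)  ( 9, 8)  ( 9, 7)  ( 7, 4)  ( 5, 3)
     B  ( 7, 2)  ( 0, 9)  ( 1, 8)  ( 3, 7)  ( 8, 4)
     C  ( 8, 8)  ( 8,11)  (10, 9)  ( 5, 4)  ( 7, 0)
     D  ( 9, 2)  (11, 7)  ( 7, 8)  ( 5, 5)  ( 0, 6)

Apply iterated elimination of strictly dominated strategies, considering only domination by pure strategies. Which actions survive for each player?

Survivors P1:{A,C,D} P2:{P,Q,R}

P2 drop S (Q beats it: A:8>4 B:9>7 C:11>4 D:7>5)
P2 drop T (Q beats it: A:8>3 B:9>4 C:11>0 D:7>6)
P1 drop B (A beats it: P:10>7 Q:9>0 R:9>1)
P1→{A,C,D} P2→{P,Q,R}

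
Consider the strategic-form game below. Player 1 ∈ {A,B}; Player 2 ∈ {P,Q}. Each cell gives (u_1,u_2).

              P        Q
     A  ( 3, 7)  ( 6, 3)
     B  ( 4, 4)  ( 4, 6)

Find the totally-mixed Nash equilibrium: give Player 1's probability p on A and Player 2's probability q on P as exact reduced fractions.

P1 indiff ⇒ q·3+(1-q)·6 = q·4+(1-q)·4 ⇒ q(-1) = (1-q)(-2) ⇒ q = 2/3
P2 indiff ⇒ p·7+(1-p)·4 = p·3+(1-p)·6 ⇒ p(4) = (1-p)(2) ⇒ p = 1/3

(p,q) = (1/3, 2/3)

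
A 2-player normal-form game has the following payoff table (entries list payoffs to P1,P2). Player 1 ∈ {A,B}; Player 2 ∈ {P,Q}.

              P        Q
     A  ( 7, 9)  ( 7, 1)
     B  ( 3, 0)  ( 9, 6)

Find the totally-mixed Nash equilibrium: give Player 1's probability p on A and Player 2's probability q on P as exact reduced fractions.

P1 indiff ⇒ q·7+(1-q)·7 = q·3+(1-q)·9 ⇒ q(4) = (1-q)(2) ⇒ q = 1/3
P2 indiff ⇒ p·9+(1-p)·0 = p·1+(1-p)·6 ⇒ p(8) = (1-p)(6) ⇒ p = 3/7

p=3/7, q=1/3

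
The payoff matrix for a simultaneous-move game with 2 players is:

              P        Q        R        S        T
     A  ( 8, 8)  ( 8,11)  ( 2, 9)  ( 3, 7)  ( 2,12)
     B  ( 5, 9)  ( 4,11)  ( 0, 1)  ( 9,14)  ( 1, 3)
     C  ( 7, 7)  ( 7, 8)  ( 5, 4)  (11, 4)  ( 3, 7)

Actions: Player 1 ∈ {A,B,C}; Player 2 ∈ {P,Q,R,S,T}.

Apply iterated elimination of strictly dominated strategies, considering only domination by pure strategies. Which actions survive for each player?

Remaining: P1:{A,C} P2:{Q,T}

P1 drop B (C beats it: P:7>5 Q:7>4 R:5>0 S:11>9 T:3>1)
P2 drop P (Q beats it: A:11>8 C:8>7)
P2 drop R (Q beats it: A:11>9 C:8>4)
P2 drop S (Q beats it: A:11>7 C:8>4)
P1→{A,C} P2→{Q,T}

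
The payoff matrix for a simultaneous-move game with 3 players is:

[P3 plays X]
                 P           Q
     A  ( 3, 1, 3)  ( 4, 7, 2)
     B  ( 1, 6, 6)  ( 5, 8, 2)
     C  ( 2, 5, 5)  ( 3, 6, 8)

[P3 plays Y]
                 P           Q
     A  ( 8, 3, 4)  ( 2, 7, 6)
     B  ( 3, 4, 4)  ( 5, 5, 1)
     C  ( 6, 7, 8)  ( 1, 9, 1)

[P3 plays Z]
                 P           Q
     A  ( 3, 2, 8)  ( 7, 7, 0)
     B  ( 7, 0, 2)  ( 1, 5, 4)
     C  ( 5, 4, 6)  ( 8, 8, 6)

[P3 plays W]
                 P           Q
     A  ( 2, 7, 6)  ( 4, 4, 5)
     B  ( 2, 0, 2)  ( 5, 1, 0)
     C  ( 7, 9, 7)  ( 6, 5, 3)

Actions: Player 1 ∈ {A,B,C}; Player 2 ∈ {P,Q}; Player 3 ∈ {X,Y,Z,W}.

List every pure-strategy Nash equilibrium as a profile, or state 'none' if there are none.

(A,P,X): not NE [P2→Q gives 7>1; P3→Z gives 8>3]
(A,P,Y): not NE [P2→Q gives 7>3; P3→Z gives 8>4]
(A,P,Z): not NE [P1→B gives 7>3; P2→Q gives 7>2]
(A,P,W): not NE [P1→C gives 7>2; P3→Z gives 8>6]
(A,Q,X): not NE [P1→B gives 5>4; P3→Y gives 6>2]
(A,Q,Y): not NE [P1→B gives 5>2]
(A,Q,Z): not NE [P1→C gives 8>7; P3→Y gives 6>0]
(A,Q,W): not NE [P1→C gives 6>4; P2→P gives 7>4; P3→Y gives 6>5]
(B,P,X): not NE [P1→A gives 3>1; P2→Q gives 8>6]
(B,P,Y): not NE [P1→A gives 8>3; P2→Q gives 5>4; P3→X gives 6>4]
(B,P,Z): not NE [P2→Q gives 5>0; P3→X gives 6>2]
(B,P,W): not NE [P1→C gives 7>2; P2→Q gives 1>0; P3→X gives 6>2]
(B,Q,X): not NE [P3→Z gives 4>2]
(B,Q,Y): not NE [P3→Z gives 4>1]
(B,Q,Z): not NE [P1→C gives 8>1]
(B,Q,W): not NE [P1→C gives 6>5; P3→Z gives 4>0]
(C,P,X): not NE [P1→A gives 3>2; P2→Q gives 6>5; P3→Y gives 8>5]
(C,P,Y): not NE [P1→A gives 8>6; P2→Q gives 9>7]
(C,P,Z): not NE [P1→B gives 7>5; P2→Q gives 8>4; P3→Y gives 8>6]
(C,P,W): not NE [P3→Y gives 8>7]
(C,Q,X): not NE [P1→B gives 5>3]
(C,Q,Y): not NE [P1→B gives 5>1; P3→X gives 8>1]
(C,Q,Z): not NE [P3→X gives 8>6]
(C,Q,W): not NE [P2→P gives 9>5; P3→X gives 8>3]

PSNE: ∅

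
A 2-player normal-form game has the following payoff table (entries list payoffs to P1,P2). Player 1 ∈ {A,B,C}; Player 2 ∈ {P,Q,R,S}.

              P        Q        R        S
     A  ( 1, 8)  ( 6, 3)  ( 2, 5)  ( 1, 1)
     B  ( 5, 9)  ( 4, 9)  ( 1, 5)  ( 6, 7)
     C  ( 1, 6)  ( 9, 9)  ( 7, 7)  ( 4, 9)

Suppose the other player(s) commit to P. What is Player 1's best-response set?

u_1(A vs P) = 1
u_1(B vs P) = 5
u_1(C vs P) = 1
max payoff 5 at {B}

argmax u_1 = {B}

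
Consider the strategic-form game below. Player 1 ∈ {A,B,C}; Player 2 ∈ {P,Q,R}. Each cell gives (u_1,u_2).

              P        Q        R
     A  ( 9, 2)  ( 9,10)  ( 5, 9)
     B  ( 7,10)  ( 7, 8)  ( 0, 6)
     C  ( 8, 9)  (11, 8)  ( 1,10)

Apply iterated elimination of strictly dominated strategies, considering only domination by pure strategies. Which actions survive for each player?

Remaining: P1:{A,C} P2:{Q,R}

P1 drop B (A beats it: P:9>7 Q:9>7 R:5>0)
P2 drop P (R beats it: A:9>2 C:10>9)
P1→{A,C} P2→{Q,R}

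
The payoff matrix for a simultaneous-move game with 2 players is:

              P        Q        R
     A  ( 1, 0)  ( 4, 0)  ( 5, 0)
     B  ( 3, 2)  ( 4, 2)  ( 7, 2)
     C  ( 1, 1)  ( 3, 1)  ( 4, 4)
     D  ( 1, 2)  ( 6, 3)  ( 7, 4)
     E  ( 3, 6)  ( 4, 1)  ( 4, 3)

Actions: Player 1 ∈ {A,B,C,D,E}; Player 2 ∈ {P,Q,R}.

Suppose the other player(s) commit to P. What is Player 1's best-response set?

u_1(A vs P) = 1
u_1(B vs P) = 3
u_1(C vs P) = 1
u_1(D vs P) = 1
u_1(E vs P) = 3
max payoff 3 at {B,E}

P1 best: {B,E}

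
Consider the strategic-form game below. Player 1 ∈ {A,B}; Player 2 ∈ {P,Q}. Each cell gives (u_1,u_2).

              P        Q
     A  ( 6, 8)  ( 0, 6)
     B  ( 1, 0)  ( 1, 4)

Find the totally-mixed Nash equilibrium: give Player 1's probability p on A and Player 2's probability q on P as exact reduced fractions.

p=2/3, q=1/6

P1 indiff ⇒ q·6+(1-q)·0 = q·1+(1-q)·1 ⇒ q(5) = (1-q)(1) ⇒ q = 1/6
P2 indiff ⇒ p·8+(1-p)·0 = p·6+(1-p)·4 ⇒ p(2) = (1-p)(4) ⇒ p = 2/3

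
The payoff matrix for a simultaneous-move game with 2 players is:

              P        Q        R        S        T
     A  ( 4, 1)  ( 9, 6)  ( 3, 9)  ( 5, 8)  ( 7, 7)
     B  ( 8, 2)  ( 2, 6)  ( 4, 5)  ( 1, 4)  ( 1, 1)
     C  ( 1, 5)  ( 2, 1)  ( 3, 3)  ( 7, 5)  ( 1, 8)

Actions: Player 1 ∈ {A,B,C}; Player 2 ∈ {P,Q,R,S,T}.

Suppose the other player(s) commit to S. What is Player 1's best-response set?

u_1(A vs S) = 5
u_1(B vs S) = 1
u_1(C vs S) = 7
max payoff 7 at {C}

argmax u_1 = {C}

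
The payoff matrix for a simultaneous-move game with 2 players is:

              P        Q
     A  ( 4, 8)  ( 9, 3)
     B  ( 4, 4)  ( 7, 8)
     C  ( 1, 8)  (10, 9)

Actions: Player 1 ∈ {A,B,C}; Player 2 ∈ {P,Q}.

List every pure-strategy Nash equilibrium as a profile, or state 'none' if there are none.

NE set: (A,P), (C,Q)

(A,P): NE
(A,Q): not NE [P1→C gives 10>9; P2→P gives 8>3]
(B,P): not NE [P2→Q gives 8>4]
(B,Q): not NE [P1→C gives 10>7]
(C,P): not NE [P1→B gives 4>1; P2→Q gives 9>8]
(C,Q): NE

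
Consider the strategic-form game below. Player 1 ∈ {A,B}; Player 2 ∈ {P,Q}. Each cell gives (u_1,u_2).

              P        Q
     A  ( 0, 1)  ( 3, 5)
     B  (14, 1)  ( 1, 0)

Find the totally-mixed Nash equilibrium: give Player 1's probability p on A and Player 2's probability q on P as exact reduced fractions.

P1 indiff ⇒ q·0+(1-q)·3 = q·14+(1-q)·1 ⇒ q(-14) = (1-q)(-2) ⇒ q = 1/8
P2 indiff ⇒ p·1+(1-p)·1 = p·5+(1-p)·0 ⇒ p(-4) = (1-p)(-1) ⇒ p = 1/5

(p,q) = (1/5, 1/8)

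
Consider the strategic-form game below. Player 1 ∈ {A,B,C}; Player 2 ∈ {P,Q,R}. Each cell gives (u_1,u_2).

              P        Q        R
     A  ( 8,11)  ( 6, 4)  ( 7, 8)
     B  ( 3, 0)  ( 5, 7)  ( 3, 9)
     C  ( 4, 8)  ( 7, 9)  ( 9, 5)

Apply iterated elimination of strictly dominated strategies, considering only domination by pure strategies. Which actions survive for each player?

P1 drop B (A beats it: P:8>3 Q:6>5 R:7>3)
P2 drop R (P beats it: A:11>8 C:8>5)
P1→{A,C} P2→{P,Q}

Remaining: P1:{A,C} P2:{P,Q}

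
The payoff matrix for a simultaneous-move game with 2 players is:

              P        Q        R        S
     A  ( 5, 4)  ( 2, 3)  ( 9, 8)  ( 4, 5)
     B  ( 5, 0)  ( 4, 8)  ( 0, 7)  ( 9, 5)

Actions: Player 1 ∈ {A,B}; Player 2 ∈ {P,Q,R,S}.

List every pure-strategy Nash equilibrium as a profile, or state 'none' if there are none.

Nash profiles: (A,R), (B,Q)

(A,P): not NE [P2→R gives 8>4]
(A,Q): not NE [P1→B gives 4>2; P2→R gives 8>3]
(A,R): NE
(A,S): not NE [P1→B gives 9>4; P2→R gives 8>5]
(B,P): not NE [P2→Q gives 8>0]
(B,Q): NE
(B,R): not NE [P1→A gives 9>0; P2→Q gives 8>7]
(B,S): not NE [P2→Q gives 8>5]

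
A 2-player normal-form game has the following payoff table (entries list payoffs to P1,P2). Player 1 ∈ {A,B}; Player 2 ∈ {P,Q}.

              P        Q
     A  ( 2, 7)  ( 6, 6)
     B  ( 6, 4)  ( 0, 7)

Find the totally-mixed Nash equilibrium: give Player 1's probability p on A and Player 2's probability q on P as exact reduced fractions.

P1 mixes 3/4 on A; P2 mixes 3/5 on P

P1 indiff ⇒ q·2+(1-q)·6 = q·6+(1-q)·0 ⇒ q(-4) = (1-q)(-6) ⇒ q = 3/5
P2 indiff ⇒ p·7+(1-p)·4 = p·6+(1-p)·7 ⇒ p(1) = (1-p)(3) ⇒ p = 3/4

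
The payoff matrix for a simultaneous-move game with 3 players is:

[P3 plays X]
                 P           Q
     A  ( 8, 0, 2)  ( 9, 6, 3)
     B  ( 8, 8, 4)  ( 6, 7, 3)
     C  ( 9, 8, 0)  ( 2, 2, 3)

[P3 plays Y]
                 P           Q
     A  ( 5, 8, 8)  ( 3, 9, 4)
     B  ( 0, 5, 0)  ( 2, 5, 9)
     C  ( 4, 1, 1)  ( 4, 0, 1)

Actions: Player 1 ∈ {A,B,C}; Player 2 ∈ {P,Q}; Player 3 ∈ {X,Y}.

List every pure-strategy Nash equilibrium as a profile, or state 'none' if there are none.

No pure NE.

(A,P,X): not NE [P1→C gives 9>8; P2→Q gives 6>0; P3→Y gives 8>2]
(A,P,Y): not NE [P2→Q gives 9>8]
(A,Q,X): not NE [P3→Y gives 4>3]
(A,Q,Y): not NE [P1→C gives 4>3]
(B,P,X): not NE [P1→C gives 9>8]
(B,P,Y): not NE [P1→A gives 5>0; P3→X gives 4>0]
(B,Q,X): not NE [P1→A gives 9>6; P2→P gives 8>7; P3→Y gives 9>3]
(B,Q,Y): not NE [P1→C gives 4>2]
(C,P,X): not NE [P3→Y gives 1>0]
(C,P,Y): not NE [P1→A gives 5>4]
(C,Q,X): not NE [P1→A gives 9>2; P2→P gives 8>2]
(C,Q,Y): not NE [P2→P gives 1>0; P3→X gives 3>1]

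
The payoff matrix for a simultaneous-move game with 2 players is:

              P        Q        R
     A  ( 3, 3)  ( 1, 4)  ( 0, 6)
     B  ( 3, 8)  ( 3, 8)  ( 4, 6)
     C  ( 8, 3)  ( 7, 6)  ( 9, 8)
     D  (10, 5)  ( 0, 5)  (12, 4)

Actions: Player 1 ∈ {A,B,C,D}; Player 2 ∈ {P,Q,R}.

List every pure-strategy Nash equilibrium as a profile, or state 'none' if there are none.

(A,P): not NE [P1→D gives 10>3; P2→R gives 6>3]
(A,Q): not NE [P1→C gives 7>1; P2→R gives 6>4]
(A,R): not NE [P1→D gives 12>0]
(B,P): not NE [P1→D gives 10>3]
(B,Q): not NE [P1→C gives 7>3]
(B,R): not NE [P1→D gives 12>4; P2→Q gives 8>6]
(C,P): not NE [P1→D gives 10>8; P2→R gives 8>3]
(C,Q): not NE [P2→R gives 8>6]
(C,R): not NE [P1→D gives 12>9]
(D,P): NE
(D,Q): not NE [P1→C gives 7>0]
(D,R): not NE [P2→Q gives 5>4]

NE set: (D,P)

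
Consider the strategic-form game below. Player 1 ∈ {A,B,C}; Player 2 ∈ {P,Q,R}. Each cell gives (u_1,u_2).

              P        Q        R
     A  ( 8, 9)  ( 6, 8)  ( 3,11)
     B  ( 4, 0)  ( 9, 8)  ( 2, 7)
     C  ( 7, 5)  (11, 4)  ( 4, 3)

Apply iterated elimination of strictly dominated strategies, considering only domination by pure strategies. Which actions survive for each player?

P1 drop B (C beats it: P:7>4 Q:11>9 R:4>2)
P2 drop Q (P beats it: A:9>8 C:5>4)
P1→{A,C} P2→{P,R}

IESDS → P1:{A,C} P2:{P,R}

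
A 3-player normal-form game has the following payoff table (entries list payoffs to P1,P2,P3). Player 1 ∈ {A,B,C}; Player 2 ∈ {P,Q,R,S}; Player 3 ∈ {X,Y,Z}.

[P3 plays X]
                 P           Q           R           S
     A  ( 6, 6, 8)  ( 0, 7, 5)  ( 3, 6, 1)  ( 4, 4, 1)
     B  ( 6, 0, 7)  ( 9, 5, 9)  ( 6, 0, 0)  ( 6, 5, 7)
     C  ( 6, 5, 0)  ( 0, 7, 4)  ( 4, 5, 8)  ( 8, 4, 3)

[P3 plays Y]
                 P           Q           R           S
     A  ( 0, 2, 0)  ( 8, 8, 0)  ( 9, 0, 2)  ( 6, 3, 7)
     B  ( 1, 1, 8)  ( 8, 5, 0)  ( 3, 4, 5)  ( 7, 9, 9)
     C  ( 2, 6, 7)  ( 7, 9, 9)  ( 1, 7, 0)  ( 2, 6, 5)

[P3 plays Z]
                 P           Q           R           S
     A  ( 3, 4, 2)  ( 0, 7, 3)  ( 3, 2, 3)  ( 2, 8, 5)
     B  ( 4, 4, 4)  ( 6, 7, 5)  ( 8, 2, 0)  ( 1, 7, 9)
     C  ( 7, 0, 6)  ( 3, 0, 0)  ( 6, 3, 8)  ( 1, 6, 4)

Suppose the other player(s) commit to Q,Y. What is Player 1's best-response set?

u_1(A vs Q,Y) = 8
u_1(B vs Q,Y) = 8
u_1(C vs Q,Y) = 7
max payoff 8 at {A,B}

argmax u_1 = {A,B}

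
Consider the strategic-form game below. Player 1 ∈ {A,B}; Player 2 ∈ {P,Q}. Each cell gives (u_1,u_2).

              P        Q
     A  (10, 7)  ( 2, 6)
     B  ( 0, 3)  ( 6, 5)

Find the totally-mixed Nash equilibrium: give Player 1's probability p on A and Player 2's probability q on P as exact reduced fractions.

P1 indiff ⇒ q·10+(1-q)·2 = q·0+(1-q)·6 ⇒ q(10) = (1-q)(4) ⇒ q = 2/7
P2 indiff ⇒ p·7+(1-p)·3 = p·6+(1-p)·5 ⇒ p(1) = (1-p)(2) ⇒ p = 2/3

p=2/3, q=2/7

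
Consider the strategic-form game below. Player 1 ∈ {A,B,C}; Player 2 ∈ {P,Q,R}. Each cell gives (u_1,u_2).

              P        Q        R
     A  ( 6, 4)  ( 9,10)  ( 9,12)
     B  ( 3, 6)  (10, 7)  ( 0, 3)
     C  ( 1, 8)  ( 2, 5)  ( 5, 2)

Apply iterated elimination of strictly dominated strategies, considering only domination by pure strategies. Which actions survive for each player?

IESDS → P1:{A,B} P2:{Q,R}

P1 drop C (A beats it: P:6>1 Q:9>2 R:9>5)
P2 drop P (Q beats it: A:10>4 B:7>6)
P1→{A,B} P2→{Q,R}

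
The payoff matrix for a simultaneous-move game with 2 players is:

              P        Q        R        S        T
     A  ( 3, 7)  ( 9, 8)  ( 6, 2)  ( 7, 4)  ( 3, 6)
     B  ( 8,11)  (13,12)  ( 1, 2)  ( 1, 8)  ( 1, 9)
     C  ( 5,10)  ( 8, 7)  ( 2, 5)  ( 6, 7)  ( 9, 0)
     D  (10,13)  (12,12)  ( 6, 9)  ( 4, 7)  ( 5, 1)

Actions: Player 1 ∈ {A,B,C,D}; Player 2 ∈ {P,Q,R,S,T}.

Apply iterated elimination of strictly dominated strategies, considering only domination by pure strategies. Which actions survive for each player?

IESDS → P1:{B,D} P2:{P,Q}

P2 drop R (P beats it: A:7>2 B:11>2 C:10>5 D:13>9)
P2 drop S (P beats it: A:7>4 B:11>8 C:10>7 D:13>7)
P1 drop A (D beats it: P:10>3 Q:12>9 T:5>3)
P2 drop T (P beats it: B:11>9 C:10>0 D:13>1)
P1 drop C (B beats it: P:8>5 Q:13>8)
P1→{B,D} P2→{P,Q}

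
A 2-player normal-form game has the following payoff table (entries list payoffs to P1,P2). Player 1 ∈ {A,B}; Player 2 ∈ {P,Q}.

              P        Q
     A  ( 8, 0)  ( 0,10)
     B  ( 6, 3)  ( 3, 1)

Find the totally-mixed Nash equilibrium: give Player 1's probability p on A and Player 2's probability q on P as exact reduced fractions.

p=1/6, q=3/5

P1 indiff ⇒ q·8+(1-q)·0 = q·6+(1-q)·3 ⇒ q(2) = (1-q)(3) ⇒ q = 3/5
P2 indiff ⇒ p·0+(1-p)·3 = p·10+(1-p)·1 ⇒ p(-10) = (1-p)(-2) ⇒ p = 1/6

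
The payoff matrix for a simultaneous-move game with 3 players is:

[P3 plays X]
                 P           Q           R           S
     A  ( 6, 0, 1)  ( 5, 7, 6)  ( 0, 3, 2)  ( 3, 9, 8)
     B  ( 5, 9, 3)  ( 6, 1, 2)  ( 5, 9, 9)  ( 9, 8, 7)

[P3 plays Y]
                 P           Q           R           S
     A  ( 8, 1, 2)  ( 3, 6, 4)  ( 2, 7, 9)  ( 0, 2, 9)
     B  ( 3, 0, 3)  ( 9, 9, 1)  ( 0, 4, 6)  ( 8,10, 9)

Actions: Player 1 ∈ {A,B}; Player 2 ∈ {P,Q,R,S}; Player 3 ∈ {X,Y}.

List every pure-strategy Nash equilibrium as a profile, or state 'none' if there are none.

(A,P,X): not NE [P2→S gives 9>0; P3→Y gives 2>1]
(A,P,Y): not NE [P2→R gives 7>1]
(A,Q,X): not NE [P1→B gives 6>5; P2→S gives 9>7]
(A,Q,Y): not NE [P1→B gives 9>3; P2→R gives 7>6; P3→X gives 6>4]
(A,R,X): not NE [P1→B gives 5>0; P2→S gives 9>3; P3→Y gives 9>2]
(A,R,Y): NE
(A,S,X): not NE [P1→B gives 9>3; P3→Y gives 9>8]
(A,S,Y): not NE [P1→B gives 8>0; P2→R gives 7>2]
(B,P,X): not NE [P1→A gives 6>5]
(B,P,Y): not NE [P1→A gives 8>3; P2→S gives 10>0]
(B,Q,X): not NE [P2→R gives 9>1]
(B,Q,Y): not NE [P2→S gives 10>9; P3→X gives 2>1]
(B,R,X): NE
(B,R,Y): not NE [P1→A gives 2>0; P2→S gives 10>4; P3→X gives 9>6]
(B,S,X): not NE [P2→R gives 9>8; P3→Y gives 9>7]
(B,S,Y): NE

Nash profiles: (A,R,Y), (B,R,X), (B,S,Y)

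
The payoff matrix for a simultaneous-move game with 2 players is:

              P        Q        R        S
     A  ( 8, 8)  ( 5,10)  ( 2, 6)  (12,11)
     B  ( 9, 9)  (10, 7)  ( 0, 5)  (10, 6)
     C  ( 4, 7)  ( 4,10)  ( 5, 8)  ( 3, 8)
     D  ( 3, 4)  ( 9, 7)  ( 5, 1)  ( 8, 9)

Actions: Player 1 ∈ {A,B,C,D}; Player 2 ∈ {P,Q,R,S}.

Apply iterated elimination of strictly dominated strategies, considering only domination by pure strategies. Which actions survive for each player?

IESDS → P1:{A,B} P2:{P,Q,S}

P2 drop R (Q beats it: A:10>6 B:7>5 C:10>8 D:7>1)
P1 drop C (A beats it: P:8>4 Q:5>4 S:12>3)
P1 drop D (B beats it: P:9>3 Q:10>9 S:10>8)
P1→{A,B} P2→{P,Q,S}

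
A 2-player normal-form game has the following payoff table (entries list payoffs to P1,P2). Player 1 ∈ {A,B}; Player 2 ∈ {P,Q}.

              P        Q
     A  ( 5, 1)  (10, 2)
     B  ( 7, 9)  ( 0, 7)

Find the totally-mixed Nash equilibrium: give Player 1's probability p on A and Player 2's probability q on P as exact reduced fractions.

(p,q) = (2/3, 5/6)

P1 indiff ⇒ q·5+(1-q)·10 = q·7+(1-q)·0 ⇒ q(-2) = (1-q)(-10) ⇒ q = 5/6
P2 indiff ⇒ p·1+(1-p)·9 = p·2+(1-p)·7 ⇒ p(-1) = (1-p)(-2) ⇒ p = 2/3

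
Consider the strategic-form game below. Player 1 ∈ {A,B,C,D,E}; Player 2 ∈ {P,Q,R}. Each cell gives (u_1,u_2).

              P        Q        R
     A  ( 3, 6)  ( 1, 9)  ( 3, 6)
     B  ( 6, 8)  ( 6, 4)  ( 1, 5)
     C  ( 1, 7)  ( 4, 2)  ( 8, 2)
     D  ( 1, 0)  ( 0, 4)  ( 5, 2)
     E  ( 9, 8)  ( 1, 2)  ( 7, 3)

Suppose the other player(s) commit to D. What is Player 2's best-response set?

u_2(P vs D) = 0
u_2(Q vs D) = 4
u_2(R vs D) = 2
max payoff 4 at {Q}

argmax u_2 = {Q}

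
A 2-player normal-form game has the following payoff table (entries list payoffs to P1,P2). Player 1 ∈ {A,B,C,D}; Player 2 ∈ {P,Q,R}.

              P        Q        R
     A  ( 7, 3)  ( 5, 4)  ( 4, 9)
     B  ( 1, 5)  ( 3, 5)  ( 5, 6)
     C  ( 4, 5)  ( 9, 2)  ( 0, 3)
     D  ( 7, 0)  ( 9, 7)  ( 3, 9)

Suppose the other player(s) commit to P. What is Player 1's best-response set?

u_1(A vs P) = 7
u_1(B vs P) = 1
u_1(C vs P) = 4
u_1(D vs P) = 7
max payoff 7 at {A,D}

P1 best: {A,D}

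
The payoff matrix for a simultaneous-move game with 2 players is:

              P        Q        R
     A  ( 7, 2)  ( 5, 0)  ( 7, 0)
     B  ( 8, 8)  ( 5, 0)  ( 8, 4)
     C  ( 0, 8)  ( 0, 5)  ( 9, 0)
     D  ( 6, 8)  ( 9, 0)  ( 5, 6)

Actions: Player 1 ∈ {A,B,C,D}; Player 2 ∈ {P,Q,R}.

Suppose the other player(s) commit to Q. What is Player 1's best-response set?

u_1(A vs Q) = 5
u_1(B vs Q) = 5
u_1(C vs Q) = 0
u_1(D vs Q) = 9
max payoff 9 at {D}

P1 best: {D}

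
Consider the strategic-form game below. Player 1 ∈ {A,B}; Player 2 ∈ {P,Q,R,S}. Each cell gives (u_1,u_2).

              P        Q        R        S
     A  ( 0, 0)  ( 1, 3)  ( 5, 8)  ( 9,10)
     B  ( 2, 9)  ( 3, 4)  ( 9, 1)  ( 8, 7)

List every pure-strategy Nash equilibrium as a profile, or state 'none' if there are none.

(A,P): not NE [P1→B gives 2>0; P2→S gives 10>0]
(A,Q): not NE [P1→B gives 3>1; P2→S gives 10>3]
(A,R): not NE [P1→B gives 9>5; P2→S gives 10>8]
(A,S): NE
(B,P): NE
(B,Q): not NE [P2→P gives 9>4]
(B,R): not NE [P2→P gives 9>1]
(B,S): not NE [P1→A gives 9>8; P2→P gives 9>7]

NE set: (A,S), (B,P)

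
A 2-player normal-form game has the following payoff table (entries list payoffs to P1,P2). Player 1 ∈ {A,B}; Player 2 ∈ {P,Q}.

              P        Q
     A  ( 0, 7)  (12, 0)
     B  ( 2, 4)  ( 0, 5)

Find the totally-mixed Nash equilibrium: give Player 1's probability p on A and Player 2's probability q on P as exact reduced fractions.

P1 mixes 1/8 on A; P2 mixes 6/7 on P

P1 indiff ⇒ q·0+(1-q)·12 = q·2+(1-q)·0 ⇒ q(-2) = (1-q)(-12) ⇒ q = 6/7
P2 indiff ⇒ p·7+(1-p)·4 = p·0+(1-p)·5 ⇒ p(7) = (1-p)(1) ⇒ p = 1/8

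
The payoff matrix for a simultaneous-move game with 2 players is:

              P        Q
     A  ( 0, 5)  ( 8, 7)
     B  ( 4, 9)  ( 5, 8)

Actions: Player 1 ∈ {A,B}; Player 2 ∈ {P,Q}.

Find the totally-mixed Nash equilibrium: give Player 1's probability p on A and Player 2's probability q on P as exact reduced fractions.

P1 mixes 1/3 on A; P2 mixes 3/7 on P

P1 indiff ⇒ q·0+(1-q)·8 = q·4+(1-q)·5 ⇒ q(-4) = (1-q)(-3) ⇒ q = 3/7
P2 indiff ⇒ p·5+(1-p)·9 = p·7+(1-p)·8 ⇒ p(-2) = (1-p)(-1) ⇒ p = 1/3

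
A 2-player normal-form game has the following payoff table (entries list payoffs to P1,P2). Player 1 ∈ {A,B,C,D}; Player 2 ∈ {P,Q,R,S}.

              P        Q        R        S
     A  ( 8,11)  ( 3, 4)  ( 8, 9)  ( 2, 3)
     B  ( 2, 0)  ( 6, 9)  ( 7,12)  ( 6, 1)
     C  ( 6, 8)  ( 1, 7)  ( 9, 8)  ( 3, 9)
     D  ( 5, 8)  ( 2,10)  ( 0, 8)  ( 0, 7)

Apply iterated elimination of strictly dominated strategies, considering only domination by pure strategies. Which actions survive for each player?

P1 drop D (A beats it: P:8>5 Q:3>2 R:8>0 S:2>0)
P2 drop Q (R beats it: A:9>4 B:12>9 C:8>7)
P1→{A,B,C} P2→{P,R,S}

Survivors P1:{A,B,C} P2:{P,R,S}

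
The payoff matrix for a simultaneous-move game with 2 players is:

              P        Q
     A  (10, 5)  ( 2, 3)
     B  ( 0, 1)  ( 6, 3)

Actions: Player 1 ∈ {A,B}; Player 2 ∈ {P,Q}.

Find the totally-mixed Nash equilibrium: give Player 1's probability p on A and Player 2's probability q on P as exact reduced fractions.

P1 mixes 1/2 on A; P2 mixes 2/7 on P

P1 indiff ⇒ q·10+(1-q)·2 = q·0+(1-q)·6 ⇒ q(10) = (1-q)(4) ⇒ q = 2/7
P2 indiff ⇒ p·5+(1-p)·1 = p·3+(1-p)·3 ⇒ p(2) = (1-p)(2) ⇒ p = 1/2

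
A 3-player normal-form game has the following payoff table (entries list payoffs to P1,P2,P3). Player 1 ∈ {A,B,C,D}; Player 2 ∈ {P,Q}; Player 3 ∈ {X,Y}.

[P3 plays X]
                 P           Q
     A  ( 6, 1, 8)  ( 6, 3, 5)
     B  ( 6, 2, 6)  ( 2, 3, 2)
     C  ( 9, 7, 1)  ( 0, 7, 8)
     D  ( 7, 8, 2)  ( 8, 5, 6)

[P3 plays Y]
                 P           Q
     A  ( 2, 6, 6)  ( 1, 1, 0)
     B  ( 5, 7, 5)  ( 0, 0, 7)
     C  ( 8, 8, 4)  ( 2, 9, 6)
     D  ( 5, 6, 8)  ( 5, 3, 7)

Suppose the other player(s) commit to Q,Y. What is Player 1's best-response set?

u_1(A vs Q,Y) = 1
u_1(B vs Q,Y) = 0
u_1(C vs Q,Y) = 2
u_1(D vs Q,Y) = 5
max payoff 5 at {D}

BR_1 = {D}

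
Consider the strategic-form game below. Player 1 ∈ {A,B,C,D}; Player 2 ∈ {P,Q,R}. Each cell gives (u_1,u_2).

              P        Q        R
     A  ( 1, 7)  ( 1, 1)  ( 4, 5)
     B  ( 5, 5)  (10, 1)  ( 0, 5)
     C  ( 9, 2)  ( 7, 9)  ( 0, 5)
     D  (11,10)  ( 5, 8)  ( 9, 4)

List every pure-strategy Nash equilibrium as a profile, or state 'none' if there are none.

Nash profiles: (D,P)

(A,P): not NE [P1→D gives 11>1]
(A,Q): not NE [P1→B gives 10>1; P2→P gives 7>1]
(A,R): not NE [P1→D gives 9>4; P2→P gives 7>5]
(B,P): not NE [P1→D gives 11>5]
(B,Q): not NE [P2→R gives 5>1]
(B,R): not NE [P1→D gives 9>0]
(C,P): not NE [P1→D gives 11>9; P2→Q gives 9>2]
(C,Q): not NE [P1→B gives 10>7]
(C,R): not NE [P1→D gives 9>0; P2→Q gives 9>5]
(D,P): NE
(D,Q): not NE [P1→B gives 10>5; P2→P gives 10>8]
(D,R): not NE [P2→P gives 10>4]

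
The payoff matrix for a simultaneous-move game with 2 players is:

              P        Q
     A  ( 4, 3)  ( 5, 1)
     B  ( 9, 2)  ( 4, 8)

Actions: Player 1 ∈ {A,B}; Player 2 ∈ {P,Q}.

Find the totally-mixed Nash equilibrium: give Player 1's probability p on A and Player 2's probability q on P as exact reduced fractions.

(p,q) = (3/4, 1/6)

P1 indiff ⇒ q·4+(1-q)·5 = q·9+(1-q)·4 ⇒ q(-5) = (1-q)(-1) ⇒ q = 1/6
P2 indiff ⇒ p·3+(1-p)·2 = p·1+(1-p)·8 ⇒ p(2) = (1-p)(6) ⇒ p = 3/4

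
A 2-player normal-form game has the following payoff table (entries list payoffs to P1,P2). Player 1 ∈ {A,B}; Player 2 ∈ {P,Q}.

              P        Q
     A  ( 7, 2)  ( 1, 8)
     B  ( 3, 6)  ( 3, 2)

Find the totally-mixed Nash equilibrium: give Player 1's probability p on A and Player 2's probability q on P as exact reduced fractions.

P1 indiff ⇒ q·7+(1-q)·1 = q·3+(1-q)·3 ⇒ q(4) = (1-q)(2) ⇒ q = 1/3
P2 indiff ⇒ p·2+(1-p)·6 = p·8+(1-p)·2 ⇒ p(-6) = (1-p)(-4) ⇒ p = 2/5

(p,q) = (2/5, 1/3)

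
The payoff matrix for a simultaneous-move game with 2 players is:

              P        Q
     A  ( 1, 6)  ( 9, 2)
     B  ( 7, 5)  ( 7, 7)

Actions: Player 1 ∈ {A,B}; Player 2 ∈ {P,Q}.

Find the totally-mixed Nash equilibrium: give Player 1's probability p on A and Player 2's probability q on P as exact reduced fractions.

P1 indiff ⇒ q·1+(1-q)·9 = q·7+(1-q)·7 ⇒ q(-6) = (1-q)(-2) ⇒ q = 1/4
P2 indiff ⇒ p·6+(1-p)·5 = p·2+(1-p)·7 ⇒ p(4) = (1-p)(2) ⇒ p = 1/3

p=1/3, q=1/4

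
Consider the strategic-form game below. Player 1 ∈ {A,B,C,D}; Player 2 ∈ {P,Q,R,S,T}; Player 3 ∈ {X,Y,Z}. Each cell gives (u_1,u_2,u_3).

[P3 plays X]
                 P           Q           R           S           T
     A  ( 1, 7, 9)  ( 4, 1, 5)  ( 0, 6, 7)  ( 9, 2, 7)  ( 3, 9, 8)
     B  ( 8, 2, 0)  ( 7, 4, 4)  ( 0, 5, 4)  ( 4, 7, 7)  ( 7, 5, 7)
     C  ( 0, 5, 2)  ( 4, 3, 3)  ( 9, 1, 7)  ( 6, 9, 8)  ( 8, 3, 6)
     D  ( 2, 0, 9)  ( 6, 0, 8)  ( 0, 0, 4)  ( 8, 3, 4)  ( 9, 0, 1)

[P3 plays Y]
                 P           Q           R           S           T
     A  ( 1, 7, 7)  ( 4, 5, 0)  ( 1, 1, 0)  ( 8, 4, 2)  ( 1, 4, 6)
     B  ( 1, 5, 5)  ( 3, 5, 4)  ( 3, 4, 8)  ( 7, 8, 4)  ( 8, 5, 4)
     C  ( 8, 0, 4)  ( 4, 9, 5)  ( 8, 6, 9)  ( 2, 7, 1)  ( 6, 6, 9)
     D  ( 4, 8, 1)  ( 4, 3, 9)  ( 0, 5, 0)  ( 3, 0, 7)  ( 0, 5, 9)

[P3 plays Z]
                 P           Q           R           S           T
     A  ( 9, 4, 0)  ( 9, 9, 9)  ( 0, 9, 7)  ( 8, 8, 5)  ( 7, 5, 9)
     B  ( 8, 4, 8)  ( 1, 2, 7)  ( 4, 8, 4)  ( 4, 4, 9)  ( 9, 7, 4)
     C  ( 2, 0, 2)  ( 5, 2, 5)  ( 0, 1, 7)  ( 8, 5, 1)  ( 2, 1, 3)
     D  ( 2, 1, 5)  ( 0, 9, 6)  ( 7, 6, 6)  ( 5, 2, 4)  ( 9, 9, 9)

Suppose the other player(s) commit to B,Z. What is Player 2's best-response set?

u_2(P vs B,Z) = 4
u_2(Q vs B,Z) = 2
u_2(R vs B,Z) = 8
u_2(S vs B,Z) = 4
u_2(T vs B,Z) = 7
max payoff 8 at {R}

P2 best: {R}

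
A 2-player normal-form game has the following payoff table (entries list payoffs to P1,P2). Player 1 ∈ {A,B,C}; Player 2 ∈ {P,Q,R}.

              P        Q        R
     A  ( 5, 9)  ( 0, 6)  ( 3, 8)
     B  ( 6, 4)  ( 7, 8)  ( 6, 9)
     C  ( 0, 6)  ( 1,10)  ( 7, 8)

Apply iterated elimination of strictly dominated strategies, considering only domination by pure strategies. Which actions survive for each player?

Survivors P1:{B,C} P2:{Q,R}

P1 drop A (B beats it: P:6>5 Q:7>0 R:6>3)
P2 drop P (Q beats it: B:8>4 C:10>6)
P1→{B,C} P2→{Q,R}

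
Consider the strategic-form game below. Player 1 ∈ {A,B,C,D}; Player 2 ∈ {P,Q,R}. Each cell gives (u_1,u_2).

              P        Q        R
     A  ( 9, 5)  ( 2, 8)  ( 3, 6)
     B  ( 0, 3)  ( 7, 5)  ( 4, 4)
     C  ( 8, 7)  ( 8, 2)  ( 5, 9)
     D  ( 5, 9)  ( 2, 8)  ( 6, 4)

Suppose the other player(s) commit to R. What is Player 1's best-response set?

P1 best: {D}

u_1(A vs R) = 3
u_1(B vs R) = 4
u_1(C vs R) = 5
u_1(D vs R) = 6
max payoff 6 at {D}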